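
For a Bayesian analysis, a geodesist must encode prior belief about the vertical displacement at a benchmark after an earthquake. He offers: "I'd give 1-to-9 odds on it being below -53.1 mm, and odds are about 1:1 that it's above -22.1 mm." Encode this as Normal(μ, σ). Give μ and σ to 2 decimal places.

μ = -22.10, σ = 24.19

For Normal(μ,σ), the p-quantile is μ + z_p·σ. Here z_{0.1} = -1.282, z_{0.5} = 0.
So -53.1 = μ − 1.282σ and -22.1 = μ + 0σ.
Subtracting: σ = (-22.1 − -53.1)/(0 − (-1.282)) = 24.19.
Then μ = -53.1 − (-1.282)·24.19 = -22.10.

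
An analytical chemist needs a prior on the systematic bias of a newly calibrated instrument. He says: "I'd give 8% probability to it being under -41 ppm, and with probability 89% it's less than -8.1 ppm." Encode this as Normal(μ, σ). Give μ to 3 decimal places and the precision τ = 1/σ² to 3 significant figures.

μ = -23.434, τ = 0.0064

For Normal(μ,σ), the p-quantile is μ + z_p·σ. Here z_{0.08} = -1.405, z_{0.89} = 1.227.
So -41 = μ − 1.405σ and -8.1 = μ + 1.227σ.
Subtracting: σ = (-8.1 − -41)/(1.227 − (-1.405)) = 12.502.
Then μ = -41 − (-1.405)·12.502 = -23.434.
Precision τ = 1/σ² = 1/12.5² = 0.0064.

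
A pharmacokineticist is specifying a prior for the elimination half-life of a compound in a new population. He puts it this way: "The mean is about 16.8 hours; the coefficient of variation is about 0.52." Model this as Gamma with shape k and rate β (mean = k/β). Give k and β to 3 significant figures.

For Gamma(k, rate β): mean = k/β, variance = k/β², so CV = 1/√k.
CV = 0.52, hence k = 1/CV² = 3.7.
Then β = k/mean = 3.7/16.8 = 0.22.

k ≈ 3.7, β ≈ 0.22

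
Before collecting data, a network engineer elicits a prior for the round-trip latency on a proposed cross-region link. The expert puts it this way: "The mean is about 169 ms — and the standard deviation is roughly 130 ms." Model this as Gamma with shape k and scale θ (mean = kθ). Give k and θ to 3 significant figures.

For Gamma(k, scale θ): mean = kθ, variance = kθ², so CV = 1/√k.
CV = SD/mean = 130/169 = 0.7692, hence k = 1/CV² = 1.69.
Then θ = mean/k = 169/1.69 = 100.

k ≈ 1.69, θ ≈ 100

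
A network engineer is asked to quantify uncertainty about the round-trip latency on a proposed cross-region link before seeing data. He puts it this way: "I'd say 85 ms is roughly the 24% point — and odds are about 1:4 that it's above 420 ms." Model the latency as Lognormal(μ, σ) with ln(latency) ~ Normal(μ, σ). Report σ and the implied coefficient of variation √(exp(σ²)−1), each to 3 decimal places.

σ ≈ 1.032, CV ≈ 1.379

If T ~ Lognormal(μ,σ) then ln T ~ Normal(μ,σ), so the p-quantile of ln T is μ + z_p·σ.
ln(85) = 4.443 and ln(420) = 6.04; z_{0.24} = -0.7063, z_{0.8} = 0.8416.
σ = (6.04 − 4.443)/(0.8416 − (-0.7063)) = 1.032.
μ = 4.443 − (-0.7063)·1.032 = 5.172.
CV = √(exp(σ²)−1) = √(exp(1.0652)−1) = 1.379.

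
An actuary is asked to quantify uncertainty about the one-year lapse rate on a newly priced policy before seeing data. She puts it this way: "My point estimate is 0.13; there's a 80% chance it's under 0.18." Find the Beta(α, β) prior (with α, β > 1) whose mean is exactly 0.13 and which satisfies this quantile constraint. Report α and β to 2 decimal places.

α ≈ 3.57, β ≈ 23.88

With mean 0.13 fixed, write α = 0.13s, β = 0.87s where s = α+β.
Need P(θ < 0.18) = 0.8 under Beta(0.13s, 0.87s). Normal approximation: (q−m)/√(m(1−m)/s) ≈ z_{0.8} = 0.842, so s ≈ 0.13·0.87·(0.842)²/(0.18−0.13)² = 32.0.
At s = 32.0: P(θ<0.18) ≈ 0.813. Adjusting to match 0.8 gives s ≈ 27.45.
So α = 0.13·27.45 ≈ 3.57, β = 0.87·27.45 ≈ 23.88.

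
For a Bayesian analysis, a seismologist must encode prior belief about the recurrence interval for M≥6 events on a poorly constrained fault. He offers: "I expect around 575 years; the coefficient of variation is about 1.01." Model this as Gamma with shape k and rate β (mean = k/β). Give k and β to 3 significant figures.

For Gamma(k, rate β): mean = k/β, variance = k/β², so CV = 1/√k.
CV = 1.01, hence k = 1/CV² = 0.98.
Then β = k/mean = 0.98/575 = 0.0017.

k ≈ 0.98, β ≈ 0.0017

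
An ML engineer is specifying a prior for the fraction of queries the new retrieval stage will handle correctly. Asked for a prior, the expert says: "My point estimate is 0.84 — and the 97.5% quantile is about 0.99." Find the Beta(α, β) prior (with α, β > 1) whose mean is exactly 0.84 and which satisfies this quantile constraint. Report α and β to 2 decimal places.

α ≈ 6.92, β ≈ 1.32

With mean 0.84 fixed, write α = 0.84s, β = 0.16s where s = α+β.
Need P(θ < 0.99) = 0.975 under Beta(0.84s, 0.16s). Normal approximation: (q−m)/√(m(1−m)/s) ≈ z_{0.975} = 1.96, so s ≈ 0.84·0.16·(1.96)²/(0.99−0.84)² = 22.9.
At s = 22.9: P(θ<0.99) ≈ 1.000. Adjusting to match 0.975 gives s ≈ 8.24.
So α = 0.84·8.24 ≈ 6.92, β = 0.16·8.24 ≈ 1.32.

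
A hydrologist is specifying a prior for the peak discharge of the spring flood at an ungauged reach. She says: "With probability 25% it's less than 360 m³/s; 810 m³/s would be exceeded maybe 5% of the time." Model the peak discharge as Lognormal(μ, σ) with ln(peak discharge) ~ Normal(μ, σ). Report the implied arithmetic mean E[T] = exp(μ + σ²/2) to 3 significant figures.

E[T] ≈ 484 m³/s

If T ~ Lognormal(μ,σ) then ln T ~ Normal(μ,σ), so the p-quantile of ln T is μ + z_p·σ.
ln(360) = 5.886 and ln(810) = 6.697; z_{0.25} = -0.6745, z_{0.95} = 1.645.
σ = (6.697 − 5.886)/(1.645 − (-0.6745)) = 0.350.
μ = 5.886 − (-0.6745)·0.350 = 6.122.
E[T] = exp(μ + σ²/2) = exp(6.122 + 0.0611) = 484 m³/s.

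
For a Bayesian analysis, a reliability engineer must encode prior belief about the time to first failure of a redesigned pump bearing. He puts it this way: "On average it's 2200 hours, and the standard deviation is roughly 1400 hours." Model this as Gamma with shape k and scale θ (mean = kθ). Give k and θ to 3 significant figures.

k ≈ 2.47, θ ≈ 891

For Gamma(k, scale θ): mean = kθ, variance = kθ², so CV = 1/√k.
CV = SD/mean = 1400/2200 = 0.6364, hence k = 1/CV² = 2.47.
Then θ = mean/k = 2200/2.47 = 891.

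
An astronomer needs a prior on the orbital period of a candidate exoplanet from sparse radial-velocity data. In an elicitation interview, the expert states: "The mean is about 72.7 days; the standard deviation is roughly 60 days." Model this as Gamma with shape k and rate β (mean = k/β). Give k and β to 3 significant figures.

k ≈ 1.47, β ≈ 0.0202

For Gamma(k, rate β): mean = k/β, variance = k/β², so CV = 1/√k.
CV = SD/mean = 60/72.7 = 0.8253, hence k = 1/CV² = 1.47.
Then β = k/mean = 1.47/72.7 = 0.0202.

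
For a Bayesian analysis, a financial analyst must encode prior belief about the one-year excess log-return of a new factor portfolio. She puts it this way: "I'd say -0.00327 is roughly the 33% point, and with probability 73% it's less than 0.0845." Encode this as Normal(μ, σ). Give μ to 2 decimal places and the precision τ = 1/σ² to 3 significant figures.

The p-quantile of Normal(μ,σ) is μ + z_p·σ, with z_{0.33} = -0.4399 and z_{0.73} = 0.6128.
Eliminate σ: μ = (z₂·x₁ − z₁·x₂)/(z₂ − z₁) = (0.6128·-0.00327 − (-0.4399)·0.0845)/1.053 = 0.03.
Then σ = (x₂ − x₁)/(z₂ − z₁) = (0.0845 − -0.00327)/1.053 = 0.08.
Precision τ = 1/σ² = 1/0.08337² = 144.

μ = 0.03, τ = 144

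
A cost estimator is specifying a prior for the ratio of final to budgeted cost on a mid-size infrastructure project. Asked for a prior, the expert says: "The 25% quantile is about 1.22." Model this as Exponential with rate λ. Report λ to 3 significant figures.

P(T < 1.22) = 1 − e^(−λ·1.22) = 0.25, so λ = −ln(1−0.25)/1.22 = −ln(0.75)/1.22 = 0.236.

λ ≈ 0.236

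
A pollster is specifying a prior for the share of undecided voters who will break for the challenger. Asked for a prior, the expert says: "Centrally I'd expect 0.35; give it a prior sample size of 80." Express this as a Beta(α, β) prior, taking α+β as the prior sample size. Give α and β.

Under the effective-sample-size interpretation, Beta(α, β) has prior mean α/(α+β) and prior sample size α+β.
So α+β = 80 and α/(α+β) = 0.35, giving α = 0.35·80 = 28 and β = 80 − 28 = 52.

α = 28, β = 52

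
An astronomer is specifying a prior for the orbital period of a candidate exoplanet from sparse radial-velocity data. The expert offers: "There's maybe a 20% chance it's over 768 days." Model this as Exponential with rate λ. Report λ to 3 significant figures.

P(T > 768.0) = e^(−λ·768.0) = 0.2, so λ = −ln(0.2)/768.0 = 0.0021.

λ ≈ 0.0021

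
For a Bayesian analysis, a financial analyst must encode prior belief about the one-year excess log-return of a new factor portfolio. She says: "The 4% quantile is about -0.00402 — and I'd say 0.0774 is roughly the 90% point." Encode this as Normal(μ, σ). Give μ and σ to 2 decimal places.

For Normal(μ,σ), the p-quantile is μ + z_p·σ. Here z_{0.04} = -1.751, z_{0.9} = 1.282.
So -0.00402 = μ − 1.751σ and 0.0774 = μ + 1.282σ.
Subtracting: σ = (0.0774 − -0.00402)/(1.282 − (-1.751)) = 0.03.
Then μ = -0.00402 − (-1.751)·0.03 = 0.04.

μ = 0.04, σ = 0.03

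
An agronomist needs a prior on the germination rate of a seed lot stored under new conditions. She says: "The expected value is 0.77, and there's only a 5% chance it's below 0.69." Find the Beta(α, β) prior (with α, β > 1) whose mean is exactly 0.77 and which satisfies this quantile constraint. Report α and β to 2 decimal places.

α ≈ 62.57, β ≈ 18.69

With mean 0.77 fixed, write α = 0.77s, β = 0.23s where s = α+β.
Need P(θ < 0.69) = 0.05 under Beta(0.77s, 0.23s). Normal approximation: (q−m)/√(m(1−m)/s) ≈ z_{0.05} = -1.64, so s ≈ 0.77·0.23·(-1.64)²/(0.69−0.77)² = 74.9.
At s = 74.9: P(θ<0.69) ≈ 0.057. Adjusting to match 0.05 gives s ≈ 81.26.
So α = 0.77·81.26 ≈ 62.57, β = 0.23·81.26 ≈ 18.69.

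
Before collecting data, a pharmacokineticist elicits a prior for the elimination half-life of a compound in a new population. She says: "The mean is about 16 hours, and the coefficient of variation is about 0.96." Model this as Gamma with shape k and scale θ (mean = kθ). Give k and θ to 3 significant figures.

k ≈ 1.09, θ ≈ 14.7

For Gamma(k, scale θ): mean = kθ, variance = kθ², so CV = 1/√k.
CV = 0.96, hence k = 1/CV² = 1.09.
Then θ = mean/k = 16/1.09 = 14.7.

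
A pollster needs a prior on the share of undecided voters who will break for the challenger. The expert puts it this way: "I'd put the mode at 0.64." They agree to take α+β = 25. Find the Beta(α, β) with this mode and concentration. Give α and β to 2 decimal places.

For α,β > 1 the Beta mode is (α−1)/(α+β−2). With α+β = 25, the mode is (α−1)/23.
Set (α−1)/23 = 0.64 → α = 1 + 0.64·23 = 15.72.
β = 25 − α = 9.28.

α = 15.72, β = 9.28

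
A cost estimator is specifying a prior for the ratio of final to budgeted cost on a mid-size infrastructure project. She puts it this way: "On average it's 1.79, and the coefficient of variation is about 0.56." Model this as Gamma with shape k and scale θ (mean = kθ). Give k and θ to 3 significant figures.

k ≈ 3.19, θ ≈ 0.561

For Gamma(k, scale θ): mean = kθ, variance = kθ², so CV = 1/√k.
CV = 0.56, hence k = 1/CV² = 3.19.
Then θ = mean/k = 1.79/3.19 = 0.561.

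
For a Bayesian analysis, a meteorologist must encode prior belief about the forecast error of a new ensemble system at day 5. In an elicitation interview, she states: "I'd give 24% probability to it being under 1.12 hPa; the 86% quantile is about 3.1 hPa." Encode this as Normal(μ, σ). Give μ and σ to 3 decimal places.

μ = 1.903, σ = 1.108

The p-quantile of Normal(μ,σ) is μ + z_p·σ, with z_{0.24} = -0.7063 and z_{0.86} = 1.08.
Eliminate σ: μ = (z₂·x₁ − z₁·x₂)/(z₂ − z₁) = (1.08·1.12 − (-0.7063)·3.1)/1.787 = 1.903.
Then σ = (x₂ − x₁)/(z₂ − z₁) = (3.1 − 1.12)/1.787 = 1.108.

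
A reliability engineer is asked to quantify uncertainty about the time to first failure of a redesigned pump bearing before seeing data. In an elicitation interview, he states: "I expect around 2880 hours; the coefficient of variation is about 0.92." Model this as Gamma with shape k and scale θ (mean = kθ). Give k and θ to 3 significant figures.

k ≈ 1.18, θ ≈ 2440

For Gamma(k, scale θ): mean = kθ, variance = kθ², so CV = 1/√k.
CV = 0.92, hence k = 1/CV² = 1.18.
Then θ = mean/k = 2880/1.18 = 2440.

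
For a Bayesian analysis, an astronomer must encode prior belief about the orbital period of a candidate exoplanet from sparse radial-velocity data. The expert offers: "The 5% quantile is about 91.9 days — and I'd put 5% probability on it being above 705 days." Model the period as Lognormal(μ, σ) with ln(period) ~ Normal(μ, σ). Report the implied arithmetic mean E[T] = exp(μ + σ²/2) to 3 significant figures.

E[T] ≈ 308 days

If T ~ Lognormal(μ,σ) then ln T ~ Normal(μ,σ), so the p-quantile of ln T is μ + z_p·σ.
ln(91.9) = 4.521 and ln(705) = 6.558; z_{0.05} = -1.645, z_{0.95} = 1.645.
σ = (6.558 − 4.521)/(1.645 − (-1.645)) = 0.619.
μ = 4.521 − (-1.645)·0.619 = 5.539.
E[T] = exp(μ + σ²/2) = exp(5.539 + 0.1918) = 308 days.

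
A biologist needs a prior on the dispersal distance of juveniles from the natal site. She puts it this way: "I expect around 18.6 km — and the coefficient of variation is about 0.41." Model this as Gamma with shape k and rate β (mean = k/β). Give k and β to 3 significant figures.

k ≈ 5.95, β ≈ 0.32

For Gamma(k, rate β): mean = k/β, variance = k/β², so CV = 1/√k.
CV = 0.41, hence k = 1/CV² = 5.95.
Then β = k/mean = 5.95/18.6 = 0.32.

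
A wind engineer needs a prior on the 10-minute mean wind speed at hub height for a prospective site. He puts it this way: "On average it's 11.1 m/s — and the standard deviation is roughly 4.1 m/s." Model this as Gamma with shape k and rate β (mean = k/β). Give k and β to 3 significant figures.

k ≈ 7.33, β ≈ 0.66

For Gamma(k, rate β): mean = k/β, variance = k/β², so CV = 1/√k.
CV = SD/mean = 4.1/11.1 = 0.3694, hence k = 1/CV² = 7.33.
Then β = k/mean = 7.33/11.1 = 0.66.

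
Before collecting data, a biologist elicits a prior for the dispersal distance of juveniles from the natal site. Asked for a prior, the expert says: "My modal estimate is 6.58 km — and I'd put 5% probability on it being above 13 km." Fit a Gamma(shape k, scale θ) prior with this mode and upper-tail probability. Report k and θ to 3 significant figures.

k ≈ 6.98, θ ≈ 1.1

Gamma(k,θ) with k>1 has mode (k−1)θ, so θ = 6.58/(k−1).
Need P(X < 13) = 0.95 with θ tied to k this way. Start at k = 2, θ = 6.58: P(X<13) ≈ 0.587.
Too low — raise k to concentrate. Iterating converges to k ≈ 6.98.
Then θ = 6.58/(6.98−1) ≈ 1.1.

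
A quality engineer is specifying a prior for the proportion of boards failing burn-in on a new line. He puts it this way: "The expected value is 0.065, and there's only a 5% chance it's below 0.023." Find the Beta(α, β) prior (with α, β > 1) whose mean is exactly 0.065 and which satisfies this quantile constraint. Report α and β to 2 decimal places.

α ≈ 4.03, β ≈ 57.98

With mean 0.065 fixed, write α = 0.065s, β = 0.935s where s = α+β.
Need P(θ < 0.023) = 0.05 under Beta(0.065s, 0.935s). Normal approximation: (q−m)/√(m(1−m)/s) ≈ z_{0.05} = -1.64, so s ≈ 0.065·0.935·(-1.64)²/(0.023−0.065)² = 93.2.
At s = 93.2: P(θ<0.023) ≈ 0.019. Adjusting to match 0.05 gives s ≈ 62.01.
So α = 0.065·62.01 ≈ 4.03, β = 0.935·62.01 ≈ 57.98.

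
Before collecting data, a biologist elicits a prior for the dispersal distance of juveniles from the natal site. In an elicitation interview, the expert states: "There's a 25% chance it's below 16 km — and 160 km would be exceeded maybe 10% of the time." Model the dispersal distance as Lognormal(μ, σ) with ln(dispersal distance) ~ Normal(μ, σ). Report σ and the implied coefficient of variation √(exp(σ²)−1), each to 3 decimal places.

If T ~ Lognormal(μ,σ) then ln T ~ Normal(μ,σ), so the p-quantile of ln T is μ + z_p·σ.
ln(16) = 2.773 and ln(160) = 5.075; z_{0.25} = -0.6745, z_{0.9} = 1.282.
σ = (5.075 − 2.773)/(1.282 − (-0.6745)) = 1.177.
μ = 2.773 − (-0.6745)·1.177 = 3.567.
CV = √(exp(σ²)−1) = √(exp(1.3857)−1) = 1.731.

σ ≈ 1.177, CV ≈ 1.731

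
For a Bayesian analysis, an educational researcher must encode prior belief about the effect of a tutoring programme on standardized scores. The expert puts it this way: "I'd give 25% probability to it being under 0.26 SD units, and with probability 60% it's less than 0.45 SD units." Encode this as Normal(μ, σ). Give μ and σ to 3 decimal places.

μ = 0.398, σ = 0.205

For Normal(μ,σ), the p-quantile is μ + z_p·σ. Here z_{0.25} = -0.6745, z_{0.6} = 0.2533.
So 0.26 = μ − 0.6745σ and 0.45 = μ + 0.2533σ.
Subtracting: σ = (0.45 − 0.26)/(0.2533 − (-0.6745)) = 0.205.
Then μ = 0.26 − (-0.6745)·0.205 = 0.398.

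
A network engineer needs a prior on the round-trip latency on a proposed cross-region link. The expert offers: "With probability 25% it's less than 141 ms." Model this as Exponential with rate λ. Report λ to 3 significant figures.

P(T < 141.0) = 1 − e^(−λ·141.0) = 0.25, so λ = −ln(1−0.25)/141.0 = −ln(0.75)/141.0 = 0.00204.

λ ≈ 0.00204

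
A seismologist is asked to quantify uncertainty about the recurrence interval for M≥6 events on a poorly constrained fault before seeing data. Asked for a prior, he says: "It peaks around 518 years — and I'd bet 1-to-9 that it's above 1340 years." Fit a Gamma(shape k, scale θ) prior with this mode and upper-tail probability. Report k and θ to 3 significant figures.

Gamma(k,θ) with k>1 has mode (k−1)θ, so θ = 518/(k−1).
Need P(X < 1340) = 0.9 with θ tied to k this way. Start at k = 2, θ = 518: P(X<1340) ≈ 0.730.
Too low — raise k to concentrate. Iterating converges to k ≈ 3.12.
Then θ = 518/(3.12−1) ≈ 244.

k ≈ 3.12, θ ≈ 244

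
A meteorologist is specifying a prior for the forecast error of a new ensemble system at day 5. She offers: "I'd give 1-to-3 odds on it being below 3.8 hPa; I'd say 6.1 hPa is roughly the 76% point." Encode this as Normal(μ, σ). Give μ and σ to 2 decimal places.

The p-quantile of Normal(μ,σ) is μ + z_p·σ, with z_{0.25} = -0.6745 and z_{0.76} = 0.7063.
Eliminate σ: μ = (z₂·x₁ − z₁·x₂)/(z₂ − z₁) = (0.7063·3.8 − (-0.6745)·6.1)/1.381 = 4.92.
Then σ = (x₂ − x₁)/(z₂ − z₁) = (6.1 − 3.8)/1.381 = 1.67.

μ = 4.92, σ = 1.67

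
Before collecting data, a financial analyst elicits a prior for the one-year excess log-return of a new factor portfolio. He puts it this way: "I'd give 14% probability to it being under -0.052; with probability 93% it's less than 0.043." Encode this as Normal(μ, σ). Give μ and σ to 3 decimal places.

μ = -0.012, σ = 0.037

The p-quantile of Normal(μ,σ) is μ + z_p·σ, with z_{0.14} = -1.08 and z_{0.93} = 1.476.
Eliminate σ: μ = (z₂·x₁ − z₁·x₂)/(z₂ − z₁) = (1.476·-0.052 − (-1.08)·0.043)/2.556 = -0.012.
Then σ = (x₂ − x₁)/(z₂ − z₁) = (0.043 − -0.052)/2.556 = 0.037.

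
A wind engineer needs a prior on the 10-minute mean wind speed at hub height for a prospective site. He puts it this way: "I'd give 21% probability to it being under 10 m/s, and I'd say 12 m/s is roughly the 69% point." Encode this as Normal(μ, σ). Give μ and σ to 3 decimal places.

For Normal(μ,σ), the p-quantile is μ + z_p·σ. Here z_{0.21} = -0.8064, z_{0.69} = 0.4959.
So 10 = μ − 0.8064σ and 12 = μ + 0.4959σ.
Subtracting: σ = (12 − 10)/(0.4959 − (-0.8064)) = 1.536.
Then μ = 10 − (-0.8064)·1.536 = 11.238.

μ = 11.238, σ = 1.536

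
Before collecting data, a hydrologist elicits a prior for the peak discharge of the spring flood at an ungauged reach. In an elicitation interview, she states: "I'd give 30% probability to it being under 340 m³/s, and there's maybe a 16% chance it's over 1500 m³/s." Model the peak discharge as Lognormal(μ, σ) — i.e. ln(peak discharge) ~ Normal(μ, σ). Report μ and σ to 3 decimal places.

If T ~ Lognormal(μ,σ) then ln T ~ Normal(μ,σ), so the p-quantile of ln T is μ + z_p·σ.
ln(340) = 5.829 and ln(1500) = 7.313; z_{0.3} = -0.5244, z_{0.84} = 0.9945.
σ = (7.313 − 5.829)/(0.9945 − (-0.5244)) = 0.977.
μ = 5.829 − (-0.5244)·0.977 = 6.341.

μ ≈ 6.341, σ ≈ 0.977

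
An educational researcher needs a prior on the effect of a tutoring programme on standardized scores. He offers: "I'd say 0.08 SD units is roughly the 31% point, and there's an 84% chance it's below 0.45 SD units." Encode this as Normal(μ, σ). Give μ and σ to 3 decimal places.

μ = 0.203, σ = 0.248

The p-quantile of Normal(μ,σ) is μ + z_p·σ, with z_{0.31} = -0.4959 and z_{0.84} = 0.9945.
Eliminate σ: μ = (z₂·x₁ − z₁·x₂)/(z₂ − z₁) = (0.9945·0.08 − (-0.4959)·0.45)/1.49 = 0.203.
Then σ = (x₂ − x₁)/(z₂ − z₁) = (0.45 − 0.08)/1.49 = 0.248.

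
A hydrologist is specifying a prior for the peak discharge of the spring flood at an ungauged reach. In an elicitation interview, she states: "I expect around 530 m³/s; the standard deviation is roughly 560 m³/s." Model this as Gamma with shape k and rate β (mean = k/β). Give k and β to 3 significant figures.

k ≈ 0.896, β ≈ 0.00169

For Gamma(k, rate β): mean = k/β, variance = k/β², so CV = 1/√k.
CV = SD/mean = 560/530 = 1.057, hence k = 1/CV² = 0.896.
Then β = k/mean = 0.896/530 = 0.00169.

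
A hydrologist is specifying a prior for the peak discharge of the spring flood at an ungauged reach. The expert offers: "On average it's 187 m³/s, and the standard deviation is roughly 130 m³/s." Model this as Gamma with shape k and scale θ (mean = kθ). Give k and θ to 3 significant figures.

For Gamma(k, scale θ): mean = kθ, variance = kθ², so CV = 1/√k.
CV = SD/mean = 130/187 = 0.6952, hence k = 1/CV² = 2.07.
Then θ = mean/k = 187/2.07 = 90.4.

k ≈ 2.07, θ ≈ 90.4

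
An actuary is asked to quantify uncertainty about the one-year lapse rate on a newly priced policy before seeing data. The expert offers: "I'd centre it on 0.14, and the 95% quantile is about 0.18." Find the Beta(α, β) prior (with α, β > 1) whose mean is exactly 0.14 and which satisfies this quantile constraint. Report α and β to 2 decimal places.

With mean 0.14 fixed, write α = 0.14s, β = 0.86s where s = α+β.
Need P(θ < 0.18) = 0.95 under Beta(0.14s, 0.86s). Normal approximation: (q−m)/√(m(1−m)/s) ≈ z_{0.95} = 1.64, so s ≈ 0.14·0.86·(1.64)²/(0.18−0.14)² = 203.6.
At s = 203.6: P(θ<0.18) ≈ 0.943. Adjusting to match 0.95 gives s ≈ 221.90.
So α = 0.14·221.90 ≈ 31.07, β = 0.86·221.90 ≈ 190.83.

α ≈ 31.07, β ≈ 190.83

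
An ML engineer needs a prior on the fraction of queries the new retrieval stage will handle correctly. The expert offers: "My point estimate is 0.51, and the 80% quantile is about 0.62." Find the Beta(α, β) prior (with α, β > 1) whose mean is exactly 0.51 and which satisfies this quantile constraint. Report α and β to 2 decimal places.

α ≈ 7.54, β ≈ 7.25

With mean 0.51 fixed, write α = 0.51s, β = 0.49s where s = α+β.
Need P(θ < 0.62) = 0.8 under Beta(0.51s, 0.49s). Normal approximation: (q−m)/√(m(1−m)/s) ≈ z_{0.8} = 0.842, so s ≈ 0.51·0.49·(0.842)²/(0.62−0.51)² = 14.6.
At s = 14.6: P(θ<0.62) ≈ 0.799. Adjusting to match 0.8 gives s ≈ 14.79.
So α = 0.51·14.79 ≈ 7.54, β = 0.49·14.79 ≈ 7.25.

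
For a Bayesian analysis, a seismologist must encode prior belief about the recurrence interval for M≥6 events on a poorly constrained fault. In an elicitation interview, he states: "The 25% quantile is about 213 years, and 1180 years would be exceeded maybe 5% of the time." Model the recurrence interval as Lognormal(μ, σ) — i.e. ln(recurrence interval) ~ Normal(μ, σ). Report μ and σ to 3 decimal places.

If T ~ Lognormal(μ,σ) then ln T ~ Normal(μ,σ), so the p-quantile of ln T is μ + z_p·σ.
ln(213) = 5.361 and ln(1180) = 7.073; z_{0.25} = -0.6745, z_{0.95} = 1.645.
σ = (7.073 − 5.361)/(1.645 − (-0.6745)) = 0.738.
μ = 5.361 − (-0.6745)·0.738 = 5.859.

μ ≈ 5.859, σ ≈ 0.738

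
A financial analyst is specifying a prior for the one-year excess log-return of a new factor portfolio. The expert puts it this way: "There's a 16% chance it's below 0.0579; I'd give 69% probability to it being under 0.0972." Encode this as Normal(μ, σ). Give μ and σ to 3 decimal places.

The p-quantile of Normal(μ,σ) is μ + z_p·σ, with z_{0.16} = -0.9945 and z_{0.69} = 0.4959.
Eliminate σ: μ = (z₂·x₁ − z₁·x₂)/(z₂ − z₁) = (0.4959·0.0579 − (-0.9945)·0.0972)/1.49 = 0.084.
Then σ = (x₂ − x₁)/(z₂ − z₁) = (0.0972 − 0.0579)/1.49 = 0.026.

μ = 0.084, σ = 0.026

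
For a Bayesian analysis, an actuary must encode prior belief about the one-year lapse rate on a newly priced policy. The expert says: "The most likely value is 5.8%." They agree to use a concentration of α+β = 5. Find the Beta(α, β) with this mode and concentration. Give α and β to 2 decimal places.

For α,β > 1 the Beta mode is (α−1)/(α+β−2). With α+β = 5, the mode is (α−1)/3.
Set (α−1)/3 = 0.058 → α = 1 + 0.058·3 = 1.17.
β = 5 − α = 3.83.

α = 1.17, β = 3.83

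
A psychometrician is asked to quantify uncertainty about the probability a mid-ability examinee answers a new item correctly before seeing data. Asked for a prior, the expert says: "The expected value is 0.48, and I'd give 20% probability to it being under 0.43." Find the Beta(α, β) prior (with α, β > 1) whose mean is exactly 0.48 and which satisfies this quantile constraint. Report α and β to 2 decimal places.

α ≈ 34.09, β ≈ 36.93

With mean 0.48 fixed, write α = 0.48s, β = 0.52s where s = α+β.
Need P(θ < 0.43) = 0.2 under Beta(0.48s, 0.52s). Normal approximation: (q−m)/√(m(1−m)/s) ≈ z_{0.2} = -0.842, so s ≈ 0.48·0.52·(-0.842)²/(0.43−0.48)² = 70.7.
At s = 70.7: P(θ<0.43) ≈ 0.200. Adjusting to match 0.2 gives s ≈ 71.01.
So α = 0.48·71.01 ≈ 34.09, β = 0.52·71.01 ≈ 36.93.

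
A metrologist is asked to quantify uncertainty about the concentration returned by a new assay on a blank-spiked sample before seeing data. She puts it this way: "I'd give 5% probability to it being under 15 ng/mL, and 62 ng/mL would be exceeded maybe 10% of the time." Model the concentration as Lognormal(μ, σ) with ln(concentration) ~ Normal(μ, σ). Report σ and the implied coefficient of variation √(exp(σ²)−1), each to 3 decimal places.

σ ≈ 0.485, CV ≈ 0.515

If T ~ Lognormal(μ,σ) then ln T ~ Normal(μ,σ), so the p-quantile of ln T is μ + z_p·σ.
ln(15) = 2.708 and ln(62) = 4.127; z_{0.05} = -1.645, z_{0.9} = 1.282.
σ = (4.127 − 2.708)/(1.282 − (-1.645)) = 0.485.
μ = 2.708 − (-1.645)·0.485 = 3.506.
CV = √(exp(σ²)−1) = √(exp(0.2352)−1) = 0.515.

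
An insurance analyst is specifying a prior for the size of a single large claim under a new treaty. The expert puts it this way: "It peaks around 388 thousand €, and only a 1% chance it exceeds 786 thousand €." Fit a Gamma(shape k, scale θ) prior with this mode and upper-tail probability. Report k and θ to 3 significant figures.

k ≈ 10.8, θ ≈ 39.5

Gamma(k,θ) with k>1 has mode (k−1)θ, so θ = 388/(k−1).
Need P(X < 786) = 0.99 with θ tied to k this way. Start at k = 2, θ = 388: P(X<786) ≈ 0.601.
Too low — raise k to concentrate. Iterating converges to k ≈ 10.8.
Then θ = 388/(10.8−1) ≈ 39.5.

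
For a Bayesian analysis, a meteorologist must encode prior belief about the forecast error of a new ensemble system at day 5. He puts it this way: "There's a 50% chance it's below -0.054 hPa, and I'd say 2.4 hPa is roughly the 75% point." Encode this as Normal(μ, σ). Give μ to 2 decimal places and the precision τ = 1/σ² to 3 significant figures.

μ = -0.05, τ = 0.0755

For Normal(μ,σ), the p-quantile is μ + z_p·σ. Here z_{0.5} = 0, z_{0.75} = 0.6745.
So -0.054 = μ + 0σ and 2.4 = μ + 0.6745σ.
Subtracting: σ = (2.4 − -0.054)/(0.6745 − (0)) = 3.64.
Then μ = -0.054 − (0)·3.64 = -0.05.
Precision τ = 1/σ² = 1/3.638² = 0.0755.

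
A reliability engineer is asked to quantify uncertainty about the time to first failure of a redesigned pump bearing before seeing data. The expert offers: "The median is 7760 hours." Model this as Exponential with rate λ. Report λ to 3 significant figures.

Exponential median = ln 2 / λ, so λ = ln 2 / 7760.0 = 8.93e-05.

λ ≈ 8.93e-05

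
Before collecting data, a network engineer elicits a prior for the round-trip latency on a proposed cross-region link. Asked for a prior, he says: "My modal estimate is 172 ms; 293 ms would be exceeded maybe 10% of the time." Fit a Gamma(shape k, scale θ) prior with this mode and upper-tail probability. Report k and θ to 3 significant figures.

Gamma(k,θ) with k>1 has mode (k−1)θ, so θ = 172/(k−1).
Need P(X < 293) = 0.9 with θ tied to k this way. Start at k = 2, θ = 172: P(X<293) ≈ 0.508.
Too low — raise k to concentrate. Iterating converges to k ≈ 7.67.
Then θ = 172/(7.67−1) ≈ 25.8.

k ≈ 7.67, θ ≈ 25.8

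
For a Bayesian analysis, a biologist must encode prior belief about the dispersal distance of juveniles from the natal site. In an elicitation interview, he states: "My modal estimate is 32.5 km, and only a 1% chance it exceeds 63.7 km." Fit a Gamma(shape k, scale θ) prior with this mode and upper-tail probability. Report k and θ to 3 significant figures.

Gamma(k,θ) with k>1 has mode (k−1)θ, so θ = 32.5/(k−1).
Need P(X < 63.7) = 0.99 with θ tied to k this way. Start at k = 2, θ = 32.5: P(X<63.7) ≈ 0.583.
Too low — raise k to concentrate. Iterating converges to k ≈ 11.9.
Then θ = 32.5/(11.9−1) ≈ 2.99.

k ≈ 11.9, θ ≈ 2.99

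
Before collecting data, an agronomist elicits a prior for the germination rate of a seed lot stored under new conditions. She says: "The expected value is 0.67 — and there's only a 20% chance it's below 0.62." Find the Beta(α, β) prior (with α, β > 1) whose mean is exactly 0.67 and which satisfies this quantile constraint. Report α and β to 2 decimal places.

α ≈ 41.07, β ≈ 20.23

With mean 0.67 fixed, write α = 0.67s, β = 0.33s where s = α+β.
Need P(θ < 0.62) = 0.2 under Beta(0.67s, 0.33s). Normal approximation: (q−m)/√(m(1−m)/s) ≈ z_{0.2} = -0.842, so s ≈ 0.67·0.33·(-0.842)²/(0.62−0.67)² = 62.6.
At s = 62.6: P(θ<0.62) ≈ 0.198. Adjusting to match 0.2 gives s ≈ 61.30.
So α = 0.67·61.30 ≈ 41.07, β = 0.33·61.30 ≈ 20.23.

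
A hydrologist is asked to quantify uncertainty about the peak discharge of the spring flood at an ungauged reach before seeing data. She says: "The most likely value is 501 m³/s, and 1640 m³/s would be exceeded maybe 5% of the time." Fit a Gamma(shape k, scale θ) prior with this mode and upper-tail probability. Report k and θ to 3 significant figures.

k ≈ 2.86, θ ≈ 270

Gamma(k,θ) with k>1 has mode (k−1)θ, so θ = 501/(k−1).
Need P(X < 1640) = 0.95 with θ tied to k this way. Start at k = 2, θ = 501: P(X<1640) ≈ 0.838.
Too low — raise k to concentrate. Iterating converges to k ≈ 2.86.
Then θ = 501/(2.86−1) ≈ 270.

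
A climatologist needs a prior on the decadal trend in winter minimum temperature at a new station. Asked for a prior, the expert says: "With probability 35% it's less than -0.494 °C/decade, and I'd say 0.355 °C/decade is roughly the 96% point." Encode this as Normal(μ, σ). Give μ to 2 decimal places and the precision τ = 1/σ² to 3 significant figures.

μ = -0.34, τ = 6.33

The p-quantile of Normal(μ,σ) is μ + z_p·σ, with z_{0.35} = -0.3853 and z_{0.96} = 1.751.
Eliminate σ: μ = (z₂·x₁ − z₁·x₂)/(z₂ − z₁) = (1.751·-0.494 − (-0.3853)·0.355)/2.136 = -0.34.
Then σ = (x₂ − x₁)/(z₂ − z₁) = (0.355 − -0.494)/2.136 = 0.40.
Precision τ = 1/σ² = 1/0.3975² = 6.33.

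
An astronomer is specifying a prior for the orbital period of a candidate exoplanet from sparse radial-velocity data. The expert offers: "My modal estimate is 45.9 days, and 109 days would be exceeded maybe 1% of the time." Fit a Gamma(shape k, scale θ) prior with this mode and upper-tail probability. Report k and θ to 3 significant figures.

Gamma(k,θ) with k>1 has mode (k−1)θ, so θ = 45.9/(k−1).
Need P(X < 109) = 0.99 with θ tied to k this way. Start at k = 2, θ = 45.9: P(X<109) ≈ 0.686.
Too low — raise k to concentrate. Iterating converges to k ≈ 7.34.
Then θ = 45.9/(7.34−1) ≈ 7.23.

k ≈ 7.34, θ ≈ 7.23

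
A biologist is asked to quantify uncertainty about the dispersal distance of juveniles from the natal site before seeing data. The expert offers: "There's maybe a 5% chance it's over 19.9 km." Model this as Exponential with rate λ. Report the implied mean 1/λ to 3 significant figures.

P(T > 19.9) = e^(−λ·19.9) = 0.05, so λ = −ln(0.05)/19.9 = 0.151.
Mean = 1/λ = 6.64 km.

mean ≈ 6.64 km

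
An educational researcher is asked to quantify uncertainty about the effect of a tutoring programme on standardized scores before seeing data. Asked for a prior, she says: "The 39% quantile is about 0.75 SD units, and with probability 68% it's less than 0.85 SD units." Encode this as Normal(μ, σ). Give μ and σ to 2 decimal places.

μ = 0.79, σ = 0.13

For Normal(μ,σ), the p-quantile is μ + z_p·σ. Here z_{0.39} = -0.2793, z_{0.68} = 0.4677.
So 0.75 = μ − 0.2793σ and 0.85 = μ + 0.4677σ.
Subtracting: σ = (0.85 − 0.75)/(0.4677 − (-0.2793)) = 0.13.
Then μ = 0.75 − (-0.2793)·0.13 = 0.79.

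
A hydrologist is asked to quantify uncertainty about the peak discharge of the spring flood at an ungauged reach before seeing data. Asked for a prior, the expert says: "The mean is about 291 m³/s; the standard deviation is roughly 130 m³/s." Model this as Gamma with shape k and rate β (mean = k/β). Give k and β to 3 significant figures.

For Gamma(k, rate β): mean = k/β, variance = k/β², so CV = 1/√k.
CV = SD/mean = 130/291 = 0.4467, hence k = 1/CV² = 5.01.
Then β = k/mean = 5.01/291 = 0.0172.

k ≈ 5.01, β ≈ 0.0172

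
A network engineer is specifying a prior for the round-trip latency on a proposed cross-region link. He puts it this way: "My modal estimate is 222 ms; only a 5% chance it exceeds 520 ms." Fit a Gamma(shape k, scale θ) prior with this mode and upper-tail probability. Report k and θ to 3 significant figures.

k ≈ 4.78, θ ≈ 58.8

Gamma(k,θ) with k>1 has mode (k−1)θ, so θ = 222/(k−1).
Need P(X < 520) = 0.95 with θ tied to k this way. Start at k = 2, θ = 222: P(X<520) ≈ 0.679.
Too low — raise k to concentrate. Iterating converges to k ≈ 4.78.
Then θ = 222/(4.78−1) ≈ 58.8.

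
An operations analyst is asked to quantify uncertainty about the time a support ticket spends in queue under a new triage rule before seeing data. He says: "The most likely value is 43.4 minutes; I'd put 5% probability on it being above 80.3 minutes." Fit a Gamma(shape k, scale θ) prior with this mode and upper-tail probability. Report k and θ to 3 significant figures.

Gamma(k,θ) with k>1 has mode (k−1)θ, so θ = 43.4/(k−1).
Need P(X < 80.3) = 0.95 with θ tied to k this way. Start at k = 2, θ = 43.4: P(X<80.3) ≈ 0.552.
Too low — raise k to concentrate. Iterating converges to k ≈ 8.35.
Then θ = 43.4/(8.35−1) ≈ 5.9.

k ≈ 8.35, θ ≈ 5.9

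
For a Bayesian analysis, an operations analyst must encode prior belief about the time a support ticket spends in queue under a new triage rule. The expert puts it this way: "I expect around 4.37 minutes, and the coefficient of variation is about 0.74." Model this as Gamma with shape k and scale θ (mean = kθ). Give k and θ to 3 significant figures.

k ≈ 1.83, θ ≈ 2.39

For Gamma(k, scale θ): mean = kθ, variance = kθ², so CV = 1/√k.
CV = 0.74, hence k = 1/CV² = 1.83.
Then θ = mean/k = 4.37/1.83 = 2.39.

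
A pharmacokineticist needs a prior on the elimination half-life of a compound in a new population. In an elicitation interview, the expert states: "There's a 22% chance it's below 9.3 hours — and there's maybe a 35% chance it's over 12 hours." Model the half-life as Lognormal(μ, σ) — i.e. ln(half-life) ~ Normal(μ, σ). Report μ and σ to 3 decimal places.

If T ~ Lognormal(μ,σ) then ln T ~ Normal(μ,σ), so the p-quantile of ln T is μ + z_p·σ.
ln(9.3) = 2.23 and ln(12) = 2.485; z_{0.22} = -0.7722, z_{0.65} = 0.3853.
σ = (2.485 − 2.23)/(0.3853 − (-0.7722)) = 0.220.
μ = 2.23 − (-0.7722)·0.220 = 2.400.

μ ≈ 2.400, σ ≈ 0.220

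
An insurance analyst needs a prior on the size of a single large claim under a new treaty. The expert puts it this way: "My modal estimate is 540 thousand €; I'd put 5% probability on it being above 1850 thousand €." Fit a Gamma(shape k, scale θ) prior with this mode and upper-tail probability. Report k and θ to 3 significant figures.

k ≈ 2.71, θ ≈ 316

Gamma(k,θ) with k>1 has mode (k−1)θ, so θ = 540/(k−1).
Need P(X < 1850) = 0.95 with θ tied to k this way. Start at k = 2, θ = 540: P(X<1850) ≈ 0.856.
Too low — raise k to concentrate. Iterating converges to k ≈ 2.71.
Then θ = 540/(2.71−1) ≈ 316.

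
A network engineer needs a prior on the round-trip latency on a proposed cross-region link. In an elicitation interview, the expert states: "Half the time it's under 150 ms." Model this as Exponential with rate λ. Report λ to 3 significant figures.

λ ≈ 0.00462

Exponential median = ln 2 / λ, so λ = ln 2 / 150.0 = 0.00462.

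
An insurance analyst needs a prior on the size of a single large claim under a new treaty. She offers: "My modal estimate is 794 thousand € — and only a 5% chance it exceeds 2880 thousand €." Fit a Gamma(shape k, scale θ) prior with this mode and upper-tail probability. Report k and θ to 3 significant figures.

Gamma(k,θ) with k>1 has mode (k−1)θ, so θ = 794/(k−1).
Need P(X < 2880) = 0.95 with θ tied to k this way. Start at k = 2, θ = 794: P(X<2880) ≈ 0.877.
Too low — raise k to concentrate. Iterating converges to k ≈ 2.55.
Then θ = 794/(2.55−1) ≈ 514.

k ≈ 2.55, θ ≈ 514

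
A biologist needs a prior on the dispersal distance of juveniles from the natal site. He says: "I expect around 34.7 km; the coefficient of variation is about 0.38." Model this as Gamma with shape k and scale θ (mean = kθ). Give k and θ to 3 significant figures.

k ≈ 6.93, θ ≈ 5.01

For Gamma(k, scale θ): mean = kθ, variance = kθ², so CV = 1/√k.
CV = 0.38, hence k = 1/CV² = 6.93.
Then θ = mean/k = 34.7/6.93 = 5.01.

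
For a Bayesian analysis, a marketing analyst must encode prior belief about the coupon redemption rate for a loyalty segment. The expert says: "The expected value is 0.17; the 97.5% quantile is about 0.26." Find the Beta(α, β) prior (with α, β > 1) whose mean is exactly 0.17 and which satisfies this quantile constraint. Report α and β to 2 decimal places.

With mean 0.17 fixed, write α = 0.17s, β = 0.83s where s = α+β.
Need P(θ < 0.26) = 0.975 under Beta(0.17s, 0.83s). Normal approximation: (q−m)/√(m(1−m)/s) ≈ z_{0.975} = 1.96, so s ≈ 0.17·0.83·(1.96)²/(0.26−0.17)² = 66.9.
At s = 66.9: P(θ<0.26) ≈ 0.966. Adjusting to match 0.975 gives s ≈ 78.52.
So α = 0.17·78.52 ≈ 13.35, β = 0.83·78.52 ≈ 65.17.

α ≈ 13.35, β ≈ 65.17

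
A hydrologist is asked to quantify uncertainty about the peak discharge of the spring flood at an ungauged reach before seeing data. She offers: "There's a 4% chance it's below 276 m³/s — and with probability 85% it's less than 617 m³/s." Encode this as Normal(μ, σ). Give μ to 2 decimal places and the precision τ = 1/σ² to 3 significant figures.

μ = 490.19, τ = 6.68e-05

The p-quantile of Normal(μ,σ) is μ + z_p·σ, with z_{0.04} = -1.751 and z_{0.85} = 1.036.
Eliminate σ: μ = (z₂·x₁ − z₁·x₂)/(z₂ − z₁) = (1.036·276 − (-1.751)·617)/2.787 = 490.19.
Then σ = (x₂ − x₁)/(z₂ − z₁) = (617 − 276)/2.787 = 122.35.
Precision τ = 1/σ² = 1/122.3² = 6.68e-05.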